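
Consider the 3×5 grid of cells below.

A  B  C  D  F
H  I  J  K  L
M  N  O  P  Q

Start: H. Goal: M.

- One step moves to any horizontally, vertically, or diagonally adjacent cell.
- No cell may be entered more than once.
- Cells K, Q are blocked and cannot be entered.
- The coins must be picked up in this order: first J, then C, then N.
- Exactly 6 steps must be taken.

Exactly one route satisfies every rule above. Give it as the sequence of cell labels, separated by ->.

The waypoints must appear in the order J, C, N, with no cell reused.
Route from H: up-right to B, down-right to J, up to C, down-left to I, down to N, left to M — 6 moves in all.
Check: order respected (J at step 2, C at step 3, N at step 5); 6 moves as required.

H -> B -> J -> C -> I -> N -> M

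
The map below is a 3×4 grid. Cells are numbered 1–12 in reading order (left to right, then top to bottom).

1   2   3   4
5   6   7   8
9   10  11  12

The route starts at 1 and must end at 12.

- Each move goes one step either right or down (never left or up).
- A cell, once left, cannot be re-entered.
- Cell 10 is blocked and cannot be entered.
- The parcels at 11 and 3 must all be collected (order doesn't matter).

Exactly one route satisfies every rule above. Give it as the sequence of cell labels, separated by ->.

1 -> 2 -> 3 -> 7 -> 11 -> 12

Moves only go right or down, so the column and row indices never decrease.
Route from 1: 2× right (reaching 3), 2× down (reaching 11), right to 12 — 5 moves in all.
Check: all required cells visited.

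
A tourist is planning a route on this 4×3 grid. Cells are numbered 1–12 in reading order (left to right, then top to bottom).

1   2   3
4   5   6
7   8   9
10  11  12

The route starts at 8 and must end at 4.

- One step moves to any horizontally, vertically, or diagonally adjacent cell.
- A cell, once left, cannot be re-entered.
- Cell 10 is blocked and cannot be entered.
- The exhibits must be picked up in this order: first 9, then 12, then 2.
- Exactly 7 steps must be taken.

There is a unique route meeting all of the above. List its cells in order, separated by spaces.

The waypoints must appear in the order 9, 12, 2, with no cell reused.
Route from 8: right 1 to 9, down 1 to 12, left 1 to 11, up-left 1 to 7, up-right 1 to 5, up 1 to 2, down-left 1 to 4 — 7 moves in all.
Check: order respected (9 at step 1, 12 at step 2, 2 at step 6); 7 moves as required.

8 9 12 11 7 5 2 4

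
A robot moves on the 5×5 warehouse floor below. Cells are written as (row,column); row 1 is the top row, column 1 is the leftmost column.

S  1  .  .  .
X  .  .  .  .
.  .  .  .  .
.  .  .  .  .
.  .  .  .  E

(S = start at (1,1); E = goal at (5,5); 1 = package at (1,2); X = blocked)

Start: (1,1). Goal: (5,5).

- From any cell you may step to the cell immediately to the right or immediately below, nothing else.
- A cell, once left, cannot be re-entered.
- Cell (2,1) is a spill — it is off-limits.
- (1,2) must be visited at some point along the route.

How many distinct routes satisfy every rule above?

A right/down-only route from (1,1) to (5,5) makes exactly 4 down-moves and 4 right-moves in some order.
With no other constraints that would be C(8,4) = 70 routes.
Split at (1,2) and multiply the segment counts (each segment already excludes blocked cells): (1,1)→(1,2): 1; (1,2)→(5,5): 35; product = 35.
That gives 35 routes.

35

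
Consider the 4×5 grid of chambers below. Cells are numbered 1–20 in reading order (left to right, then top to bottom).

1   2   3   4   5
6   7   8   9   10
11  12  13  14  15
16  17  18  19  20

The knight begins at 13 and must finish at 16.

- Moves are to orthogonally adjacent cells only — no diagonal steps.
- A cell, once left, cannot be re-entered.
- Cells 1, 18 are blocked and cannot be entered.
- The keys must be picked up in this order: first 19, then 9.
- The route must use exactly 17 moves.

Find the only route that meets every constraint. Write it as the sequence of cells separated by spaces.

The waypoints must appear in the order 19, 9, with no cell reused.
Route from 13: right to 14, down to 19, right to 20, 3× up (reaching 5), left to 4, down to 9, left to 8, up to 3, left to 2, down to 7, left to 6, down to 11, right to 12, down to 17, left to 16 — 17 moves in all.
Check: order respected (19 at step 2, 9 at step 8); 17 moves as required.

13 14 19 20 15 10 5 4 9 8 3 2 7 6 11 12 17 16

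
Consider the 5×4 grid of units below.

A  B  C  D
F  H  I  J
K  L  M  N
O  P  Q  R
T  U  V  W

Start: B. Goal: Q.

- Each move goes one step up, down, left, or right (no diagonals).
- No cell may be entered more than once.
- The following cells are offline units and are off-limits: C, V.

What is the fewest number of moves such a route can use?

4

The Manhattan distance from B to Q is |1−4| + |2−3| = 4, so at least 4 moves are needed.
A route of 4 moves achieves this: B → H → L → P → Q.
Since 4 matches the lower bound, it is optimal.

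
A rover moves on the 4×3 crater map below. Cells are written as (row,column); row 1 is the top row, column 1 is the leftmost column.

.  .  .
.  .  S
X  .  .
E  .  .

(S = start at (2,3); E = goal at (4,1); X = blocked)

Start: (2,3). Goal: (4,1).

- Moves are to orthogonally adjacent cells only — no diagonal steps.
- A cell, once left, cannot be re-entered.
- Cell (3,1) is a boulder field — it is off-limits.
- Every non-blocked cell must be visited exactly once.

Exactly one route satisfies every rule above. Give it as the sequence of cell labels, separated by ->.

(2,3) -> (1,3) -> (1,2) -> (1,1) -> (2,1) -> (2,2) -> (3,2) -> (3,3) -> (4,3) -> (4,2) -> (4,1)

Need to visit all 11 open cells exactly once, starting at (2,3) and ending at (4,1).
Cell (4,3) has only two open neighbours ((3,3) and (4,2)), so the path must pass straight through it: one of those is the cell it's entered from and the other is where it exits.
Route from (2,3): up 1 to (1,3), left 2 to (1,1), down 1 to (2,1), right 1 to (2,2), down 1 to (3,2), right 1 to (3,3), down 1 to (4,3), left 2 to (4,1) — 10 moves in all.
Check: all 11 open cells covered.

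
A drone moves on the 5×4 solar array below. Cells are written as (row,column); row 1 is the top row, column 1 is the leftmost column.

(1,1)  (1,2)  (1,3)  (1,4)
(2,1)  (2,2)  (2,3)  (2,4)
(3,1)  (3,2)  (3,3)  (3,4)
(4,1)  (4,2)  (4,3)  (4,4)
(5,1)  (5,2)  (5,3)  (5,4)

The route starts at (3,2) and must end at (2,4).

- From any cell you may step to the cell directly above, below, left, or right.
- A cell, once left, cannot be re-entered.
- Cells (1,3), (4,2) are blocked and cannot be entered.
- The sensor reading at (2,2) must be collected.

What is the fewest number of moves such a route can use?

3

Any route passes through (2,2) somewhere between (3,2) and (2,4). Summing Manhattan distances along the two legs ((3,2) → (2,2) → (2,4)) gives a lower bound of 1 + 2 = 3 moves.
A route of 3 moves achieves this: (3,2) → (2,2) → (2,3) → (2,4).
Since 3 matches the lower bound, it is optimal.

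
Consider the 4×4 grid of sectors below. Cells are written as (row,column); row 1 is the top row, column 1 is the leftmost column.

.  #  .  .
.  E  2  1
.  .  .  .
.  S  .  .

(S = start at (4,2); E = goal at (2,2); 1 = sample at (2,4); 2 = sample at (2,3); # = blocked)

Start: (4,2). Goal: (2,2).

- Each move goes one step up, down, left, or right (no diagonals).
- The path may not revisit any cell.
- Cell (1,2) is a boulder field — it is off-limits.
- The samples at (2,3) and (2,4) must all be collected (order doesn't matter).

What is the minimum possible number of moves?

Any route passes through (2,3) and (2,4) in some order between (4,2) and (2,2). Summing Manhattan distances along each leg and taking the cheapest ordering ((4,2) → (2,4) → (2,3) → (2,2)) gives a lower bound of 4 + 1 + 1 = 6 moves.
A route of 6 moves achieves this: (4,2) → (3,2) → (3,3) → (3,4) → (2,4) → (2,3) → (2,2).
Since 6 matches the lower bound, it is optimal.

6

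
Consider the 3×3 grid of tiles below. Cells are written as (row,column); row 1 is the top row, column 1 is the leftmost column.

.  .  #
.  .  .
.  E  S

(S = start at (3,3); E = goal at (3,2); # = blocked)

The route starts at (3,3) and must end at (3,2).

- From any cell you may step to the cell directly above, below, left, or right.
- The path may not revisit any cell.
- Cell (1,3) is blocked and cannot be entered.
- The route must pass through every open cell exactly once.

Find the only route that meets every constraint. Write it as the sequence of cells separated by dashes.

(3,3) - (2,3) - (2,2) - (1,2) - (1,1) - (2,1) - (3,1) - (3,2)

Need to visit all 8 open cells exactly once, starting at (3,3) and ending at (3,2).
Cell (1,2) has only two open neighbours ((2,2) and (1,1)), so the path must pass straight through it: one of those is the cell it's entered from and the other is where it exits.
Route from (3,3): up to (2,3), left to (2,2), up to (1,2), left to (1,1), 2× down (reaching (3,1)), right to (3,2) — 7 moves in all.
Check: all 8 open cells covered.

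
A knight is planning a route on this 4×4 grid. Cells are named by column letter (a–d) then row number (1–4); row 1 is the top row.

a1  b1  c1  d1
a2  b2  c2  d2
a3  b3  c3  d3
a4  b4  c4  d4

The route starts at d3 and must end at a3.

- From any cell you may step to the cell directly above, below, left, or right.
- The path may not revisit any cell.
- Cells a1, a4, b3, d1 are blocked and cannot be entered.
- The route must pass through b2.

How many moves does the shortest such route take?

5

Any route passes through b2 somewhere between d3 and a3. Summing Manhattan distances along the two legs (d3 → b2 → a3) gives a lower bound of 3 + 2 = 5 moves.
A route of 5 moves achieves this: d3 → d2 → c2 → b2 → a2 → a3.
Since 5 matches the lower bound, it is optimal.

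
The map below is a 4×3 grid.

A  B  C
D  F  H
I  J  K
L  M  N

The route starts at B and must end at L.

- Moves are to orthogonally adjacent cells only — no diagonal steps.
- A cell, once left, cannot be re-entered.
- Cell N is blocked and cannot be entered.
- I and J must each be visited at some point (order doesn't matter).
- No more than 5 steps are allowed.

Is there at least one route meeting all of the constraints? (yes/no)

yes

One route that works: B → F → J → I → L.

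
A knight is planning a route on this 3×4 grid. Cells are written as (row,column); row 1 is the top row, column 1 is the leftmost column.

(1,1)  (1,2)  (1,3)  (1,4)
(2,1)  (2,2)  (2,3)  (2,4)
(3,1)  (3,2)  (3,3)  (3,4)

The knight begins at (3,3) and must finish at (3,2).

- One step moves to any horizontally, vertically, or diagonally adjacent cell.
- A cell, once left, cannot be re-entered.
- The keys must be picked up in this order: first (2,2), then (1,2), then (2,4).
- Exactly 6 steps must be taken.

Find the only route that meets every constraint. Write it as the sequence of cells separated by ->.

The waypoints must appear in the order (2,2), (1,2), (2,4), with no cell reused.
Route from (3,3): up-left 1 to (2,2), up 1 to (1,2), right 1 to (1,3), down-right 1 to (2,4), left 1 to (2,3), down-left 1 to (3,2) — 6 moves in all.
Check: order respected ((2,2) at step 1, (1,2) at step 2, (2,4) at step 4); 6 moves as required.

(3,3) -> (2,2) -> (1,2) -> (1,3) -> (2,4) -> (2,3) -> (3,2)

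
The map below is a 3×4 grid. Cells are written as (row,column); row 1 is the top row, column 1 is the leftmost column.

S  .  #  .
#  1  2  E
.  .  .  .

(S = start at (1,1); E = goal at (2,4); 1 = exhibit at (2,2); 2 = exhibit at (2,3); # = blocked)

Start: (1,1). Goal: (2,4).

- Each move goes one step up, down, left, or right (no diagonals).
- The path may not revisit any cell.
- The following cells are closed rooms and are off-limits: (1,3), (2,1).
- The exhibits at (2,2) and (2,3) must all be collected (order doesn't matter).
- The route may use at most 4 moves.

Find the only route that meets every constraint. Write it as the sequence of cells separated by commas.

The budget equals the shortest possible length, so every move has to be on a shortest route through the required cells.
Route from (1,1): right 1 to (1,2), down 1 to (2,2), right 2 to (2,4) — 4 moves in all.
Check: all required cells visited; 4 ≤ 4 moves.

(1,1), (1,2), (2,2), (2,3), (2,4)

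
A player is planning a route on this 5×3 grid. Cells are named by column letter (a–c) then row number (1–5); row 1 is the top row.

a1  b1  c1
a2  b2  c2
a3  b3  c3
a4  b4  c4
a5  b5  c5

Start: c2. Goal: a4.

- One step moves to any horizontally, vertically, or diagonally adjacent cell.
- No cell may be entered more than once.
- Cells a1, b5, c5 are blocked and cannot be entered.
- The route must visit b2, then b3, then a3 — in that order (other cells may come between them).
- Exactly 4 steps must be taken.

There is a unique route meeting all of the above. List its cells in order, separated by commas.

c2, b2, b3, a3, a4

The waypoints must appear in the order b2, b3, a3, with no cell reused.
Route from c2: left to b2, down to b3, left to a3, down to a4 — 4 moves in all.
Check: order respected (b2 at step 1, b3 at step 2, a3 at step 3); 4 moves as required.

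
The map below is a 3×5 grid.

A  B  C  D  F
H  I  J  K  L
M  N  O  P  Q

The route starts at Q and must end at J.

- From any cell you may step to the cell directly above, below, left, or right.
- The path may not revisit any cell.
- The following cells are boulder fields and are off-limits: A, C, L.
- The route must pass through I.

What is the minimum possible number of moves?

Any route passes through I somewhere between Q and J. Summing Manhattan distances along the two legs (Q → I → J) gives a lower bound of 4 + 1 = 5 moves.
A route of 5 moves achieves this: Q → P → O → N → I → J.
Since 5 matches the lower bound, it is optimal.

5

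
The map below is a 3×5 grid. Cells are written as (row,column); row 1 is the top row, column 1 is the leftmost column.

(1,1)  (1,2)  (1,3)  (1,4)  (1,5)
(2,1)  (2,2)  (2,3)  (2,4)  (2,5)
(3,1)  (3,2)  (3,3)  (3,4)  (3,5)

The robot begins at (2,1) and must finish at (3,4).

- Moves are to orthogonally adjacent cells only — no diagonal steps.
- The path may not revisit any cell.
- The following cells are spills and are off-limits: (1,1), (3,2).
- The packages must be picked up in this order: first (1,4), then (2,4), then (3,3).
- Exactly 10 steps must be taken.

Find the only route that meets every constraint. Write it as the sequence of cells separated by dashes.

The waypoints must appear in the order (1,4), (2,4), (3,3), with no cell reused.
Route from (2,1): right to (2,2), up to (1,2), 3× right (reaching (1,5)), down to (2,5), 2× left (reaching (2,3)), down to (3,3), right to (3,4) — 10 moves in all.
Check: order respected ((1,4) at step 4, (2,4) at step 7, (3,3) at step 9); 10 moves as required.

(2,1) - (2,2) - (1,2) - (1,3) - (1,4) - (1,5) - (2,5) - (2,4) - (2,3) - (3,3) - (3,4)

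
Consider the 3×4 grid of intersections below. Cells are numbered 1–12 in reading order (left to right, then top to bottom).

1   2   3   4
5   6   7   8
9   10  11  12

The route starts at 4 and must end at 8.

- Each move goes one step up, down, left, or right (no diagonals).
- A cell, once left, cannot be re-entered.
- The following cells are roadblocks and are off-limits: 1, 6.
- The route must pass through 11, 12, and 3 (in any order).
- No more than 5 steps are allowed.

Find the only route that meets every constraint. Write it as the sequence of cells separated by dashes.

4 - 3 - 7 - 11 - 12 - 8

The budget equals the shortest possible length, so every move has to be on a shortest route through the required cells.
Route from 4: left to 3, 2× down (reaching 11), right to 12, up to 8 — 5 moves in all.
Check: all required cells visited; 5 ≤ 5 moves.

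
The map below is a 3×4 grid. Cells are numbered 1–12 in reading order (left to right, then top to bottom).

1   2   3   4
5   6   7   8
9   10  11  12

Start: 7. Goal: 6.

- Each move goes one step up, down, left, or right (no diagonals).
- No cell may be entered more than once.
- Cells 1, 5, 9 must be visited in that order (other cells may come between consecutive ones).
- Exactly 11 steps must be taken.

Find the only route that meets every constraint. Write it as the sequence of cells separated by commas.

The waypoints must appear in the order 1, 5, 9, with no cell reused.
Route from 7: down to 11, right to 12, 2× up (reaching 4), 3× left (reaching 1), 2× down (reaching 9), right to 10, up to 6 — 11 moves in all.
Check: order respected (1 at step 7, 5 at step 8, 9 at step 9); 11 moves as required.

7, 11, 12, 8, 4, 3, 2, 1, 5, 9, 10, 6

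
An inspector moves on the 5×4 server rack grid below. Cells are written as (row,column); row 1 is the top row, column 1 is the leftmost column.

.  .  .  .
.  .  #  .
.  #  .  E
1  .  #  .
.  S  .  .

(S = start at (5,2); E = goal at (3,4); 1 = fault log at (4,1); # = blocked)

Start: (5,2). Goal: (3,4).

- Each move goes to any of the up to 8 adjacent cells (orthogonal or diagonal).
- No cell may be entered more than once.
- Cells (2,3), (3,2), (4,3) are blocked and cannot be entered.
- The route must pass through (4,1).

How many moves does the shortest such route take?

4

Any route passes through (4,1) somewhere between (5,2) and (3,4). Summing Chebyshev distances along the two legs ((5,2) → (4,1) → (3,4)) gives a lower bound of 1 + 3 = 4 moves.
A route of 4 moves achieves this: (5,2) → (4,1) → (4,2) → (3,3) → (3,4).
Since 4 matches the lower bound, it is optimal.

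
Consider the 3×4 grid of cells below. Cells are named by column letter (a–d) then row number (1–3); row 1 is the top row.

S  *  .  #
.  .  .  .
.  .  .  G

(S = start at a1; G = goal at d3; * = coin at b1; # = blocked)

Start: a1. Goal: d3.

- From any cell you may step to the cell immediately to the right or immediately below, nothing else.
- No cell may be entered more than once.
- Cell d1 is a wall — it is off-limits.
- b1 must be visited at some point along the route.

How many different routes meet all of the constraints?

5

A right/down-only route from a1 to d3 makes exactly 2 down-moves and 3 right-moves in some order.
With no other constraints that would be C(5,2) = 10 routes.
Split at b1 and multiply the segment counts (each segment already excludes blocked cells): a1→b1: 1; b1→d3: 5; product = 5.
That gives 5 routes.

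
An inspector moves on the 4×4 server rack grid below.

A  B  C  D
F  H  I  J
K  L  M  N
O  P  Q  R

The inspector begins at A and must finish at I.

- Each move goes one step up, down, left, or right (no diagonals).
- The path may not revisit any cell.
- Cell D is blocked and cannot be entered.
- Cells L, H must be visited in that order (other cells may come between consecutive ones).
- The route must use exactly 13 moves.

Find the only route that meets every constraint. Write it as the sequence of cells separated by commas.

A, F, K, O, P, Q, R, N, M, L, H, B, C, I

The waypoints must appear in the order L, H, with no cell reused.
Route from A: down 3 to O, right 3 to R, up 1 to N, left 2 to L, up 2 to B, right 1 to C, down 1 to I — 13 moves in all.
Check: order respected (L at step 9, H at step 10); 13 moves as required.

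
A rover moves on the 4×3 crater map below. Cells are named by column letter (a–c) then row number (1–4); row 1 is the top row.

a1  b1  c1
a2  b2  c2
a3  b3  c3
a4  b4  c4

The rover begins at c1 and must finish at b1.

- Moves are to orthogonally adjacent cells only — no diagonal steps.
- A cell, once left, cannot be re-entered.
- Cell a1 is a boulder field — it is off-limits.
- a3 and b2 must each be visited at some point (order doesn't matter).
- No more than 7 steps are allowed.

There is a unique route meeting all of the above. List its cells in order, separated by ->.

The budget equals the shortest possible length, so every move has to be on a shortest route through the required cells.
Route from c1: down 2 to c3, left 2 to a3, up 1 to a2, right 1 to b2, up 1 to b1 — 7 moves in all.
Check: all required cells visited; 7 ≤ 7 moves.

c1 -> c2 -> c3 -> b3 -> a3 -> a2 -> b2 -> b1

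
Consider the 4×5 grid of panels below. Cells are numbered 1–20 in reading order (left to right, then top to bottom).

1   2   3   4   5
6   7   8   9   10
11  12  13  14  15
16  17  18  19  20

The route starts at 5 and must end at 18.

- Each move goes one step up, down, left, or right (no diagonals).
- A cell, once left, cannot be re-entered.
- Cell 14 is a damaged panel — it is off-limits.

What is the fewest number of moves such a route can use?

The Manhattan distance from 5 to 18 is |1−4| + |5−3| = 5, so at least 5 moves are needed.
A route of 5 moves achieves this: 5 → 10 → 15 → 20 → 19 → 18.
Since 5 matches the lower bound, it is optimal.

5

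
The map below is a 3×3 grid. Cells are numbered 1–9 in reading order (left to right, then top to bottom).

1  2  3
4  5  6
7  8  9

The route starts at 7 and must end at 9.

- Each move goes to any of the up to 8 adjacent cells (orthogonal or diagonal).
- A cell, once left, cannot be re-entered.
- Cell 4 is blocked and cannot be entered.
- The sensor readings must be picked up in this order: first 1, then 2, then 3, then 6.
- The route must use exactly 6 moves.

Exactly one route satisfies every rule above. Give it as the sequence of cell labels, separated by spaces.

The waypoints must appear in the order 1, 2, 3, 6, with no cell reused.
Route from 7: up-right 1 to 5, up-left 1 to 1, right 2 to 3, down 2 to 9 — 6 moves in all.
Check: order respected (1 at step 2, 2 at step 3, 3 at step 4, 6 at step 5); 6 moves as required.

7 5 1 2 3 6 9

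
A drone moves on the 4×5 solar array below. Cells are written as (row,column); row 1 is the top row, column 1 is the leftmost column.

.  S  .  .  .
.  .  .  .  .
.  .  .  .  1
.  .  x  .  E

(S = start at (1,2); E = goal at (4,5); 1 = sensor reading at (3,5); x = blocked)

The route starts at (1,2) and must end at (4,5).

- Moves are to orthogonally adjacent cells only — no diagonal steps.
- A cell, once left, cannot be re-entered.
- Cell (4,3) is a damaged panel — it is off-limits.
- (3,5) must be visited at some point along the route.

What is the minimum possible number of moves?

6

Any route passes through (3,5) somewhere between (1,2) and (4,5). Summing Manhattan distances along the two legs ((1,2) → (3,5) → (4,5)) gives a lower bound of 5 + 1 = 6 moves.
A route of 6 moves achieves this: (1,2) → (2,2) → (3,2) → (3,3) → (3,4) → (3,5) → (4,5).
Since 6 matches the lower bound, it is optimal.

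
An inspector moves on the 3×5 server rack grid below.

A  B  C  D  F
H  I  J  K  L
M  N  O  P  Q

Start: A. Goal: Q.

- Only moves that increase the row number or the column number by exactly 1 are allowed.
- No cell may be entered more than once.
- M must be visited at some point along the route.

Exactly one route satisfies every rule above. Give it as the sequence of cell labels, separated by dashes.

Moves only go right or down, so the column and row indices never decrease.
Route from A: 2× down (reaching M), 4× right (reaching Q) — 6 moves in all.
Check: all required cells visited.

A - H - M - N - O - P - Q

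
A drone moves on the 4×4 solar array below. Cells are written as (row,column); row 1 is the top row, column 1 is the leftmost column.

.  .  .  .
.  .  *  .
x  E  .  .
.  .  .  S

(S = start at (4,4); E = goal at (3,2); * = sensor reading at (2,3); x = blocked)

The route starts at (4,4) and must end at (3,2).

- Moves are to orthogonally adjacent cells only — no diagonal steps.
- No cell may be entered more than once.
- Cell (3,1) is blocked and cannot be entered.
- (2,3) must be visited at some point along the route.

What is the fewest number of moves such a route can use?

5

Any route passes through (2,3) somewhere between (4,4) and (3,2). Summing Manhattan distances along the two legs ((4,4) → (2,3) → (3,2)) gives a lower bound of 3 + 2 = 5 moves.
A route of 5 moves achieves this: (4,4) → (3,4) → (2,4) → (2,3) → (3,3) → (3,2).
Since 5 matches the lower bound, it is optimal.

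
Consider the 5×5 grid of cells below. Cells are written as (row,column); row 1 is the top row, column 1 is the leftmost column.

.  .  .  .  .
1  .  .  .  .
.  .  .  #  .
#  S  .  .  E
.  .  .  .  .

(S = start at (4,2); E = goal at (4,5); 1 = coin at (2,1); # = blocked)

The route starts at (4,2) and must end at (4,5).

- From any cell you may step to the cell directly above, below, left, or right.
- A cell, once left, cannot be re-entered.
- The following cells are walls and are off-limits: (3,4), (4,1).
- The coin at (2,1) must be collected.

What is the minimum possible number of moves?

9

Any route passes through (2,1) somewhere between (4,2) and (4,5). Summing Manhattan distances along the two legs ((4,2) → (2,1) → (4,5)) gives a lower bound of 3 + 6 = 9 moves.
A route of 9 moves achieves this: (4,2) → (3,2) → (3,1) → (2,1) → (2,2) → (2,3) → (3,3) → (4,3) → (4,4) → (4,5).
Since 9 matches the lower bound, it is optimal.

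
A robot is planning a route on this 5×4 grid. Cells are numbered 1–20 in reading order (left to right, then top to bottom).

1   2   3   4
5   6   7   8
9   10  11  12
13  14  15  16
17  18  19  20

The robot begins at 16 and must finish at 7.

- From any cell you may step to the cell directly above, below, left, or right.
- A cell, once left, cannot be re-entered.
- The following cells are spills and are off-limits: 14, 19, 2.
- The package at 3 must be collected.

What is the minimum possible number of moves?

5

Any route passes through 3 somewhere between 16 and 7. Summing Manhattan distances along the two legs (16 → 3 → 7) gives a lower bound of 4 + 1 = 5 moves.
A route of 5 moves achieves this: 16 → 12 → 8 → 4 → 3 → 7.
Since 5 matches the lower bound, it is optimal.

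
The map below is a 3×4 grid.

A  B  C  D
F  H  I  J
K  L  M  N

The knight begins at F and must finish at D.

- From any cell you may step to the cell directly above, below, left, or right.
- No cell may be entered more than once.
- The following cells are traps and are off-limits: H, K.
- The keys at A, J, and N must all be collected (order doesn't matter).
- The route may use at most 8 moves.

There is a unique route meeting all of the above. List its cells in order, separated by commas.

The 8-move cap with required stops at A, J, N leaves no slack for detours.
Route from F: up to A, 2× right (reaching C), 2× down (reaching M), right to N, 2× up (reaching D) — 8 moves in all.
Check: all required cells visited; 8 ≤ 8 moves.

F, A, B, C, I, M, N, J, D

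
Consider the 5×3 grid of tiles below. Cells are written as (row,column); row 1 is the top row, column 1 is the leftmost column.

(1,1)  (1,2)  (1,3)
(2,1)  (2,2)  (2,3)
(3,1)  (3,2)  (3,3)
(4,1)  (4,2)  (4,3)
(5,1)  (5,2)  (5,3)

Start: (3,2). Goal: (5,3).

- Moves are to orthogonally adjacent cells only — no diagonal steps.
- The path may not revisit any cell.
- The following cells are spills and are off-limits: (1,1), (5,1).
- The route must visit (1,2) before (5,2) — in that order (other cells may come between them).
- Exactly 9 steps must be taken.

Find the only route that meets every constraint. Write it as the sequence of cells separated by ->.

(3,2) -> (2,2) -> (1,2) -> (1,3) -> (2,3) -> (3,3) -> (4,3) -> (4,2) -> (5,2) -> (5,3)

The waypoints must appear in the order (1,2), (5,2), with no cell reused.
Route from (3,2): up 2 to (1,2), right 1 to (1,3), down 3 to (4,3), left 1 to (4,2), down 1 to (5,2), right 1 to (5,3) — 9 moves in all.
Check: order respected ((1,2) at step 2, (5,2) at step 8); 9 moves as required.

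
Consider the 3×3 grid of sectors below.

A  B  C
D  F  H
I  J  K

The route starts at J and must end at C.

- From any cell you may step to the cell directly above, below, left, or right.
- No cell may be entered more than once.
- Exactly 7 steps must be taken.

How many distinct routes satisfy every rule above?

Need simple routes of exactly 7 moves from J to C (Manhattan distance 3, so 2 moves are spent on a detour and 2 undoing it).
Enumerating: J I D A B F H C | J K H F D A B C.
That gives 2 routes.

2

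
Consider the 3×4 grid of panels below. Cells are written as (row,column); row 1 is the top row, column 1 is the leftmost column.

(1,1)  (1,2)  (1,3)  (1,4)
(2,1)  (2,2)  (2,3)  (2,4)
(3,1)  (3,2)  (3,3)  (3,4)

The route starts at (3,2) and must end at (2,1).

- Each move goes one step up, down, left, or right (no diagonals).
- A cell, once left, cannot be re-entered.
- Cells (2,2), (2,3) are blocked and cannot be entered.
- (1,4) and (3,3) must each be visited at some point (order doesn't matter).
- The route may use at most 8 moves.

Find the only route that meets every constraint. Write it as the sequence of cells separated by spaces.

(3,2) (3,3) (3,4) (2,4) (1,4) (1,3) (1,2) (1,1) (2,1)

The budget equals the shortest possible length, so every move has to be on a shortest route through the required cells.
Route from (3,2): 2× right (reaching (3,4)), 2× up (reaching (1,4)), 3× left (reaching (1,1)), down to (2,1) — 8 moves in all.
Check: all required cells visited; 8 ≤ 8 moves.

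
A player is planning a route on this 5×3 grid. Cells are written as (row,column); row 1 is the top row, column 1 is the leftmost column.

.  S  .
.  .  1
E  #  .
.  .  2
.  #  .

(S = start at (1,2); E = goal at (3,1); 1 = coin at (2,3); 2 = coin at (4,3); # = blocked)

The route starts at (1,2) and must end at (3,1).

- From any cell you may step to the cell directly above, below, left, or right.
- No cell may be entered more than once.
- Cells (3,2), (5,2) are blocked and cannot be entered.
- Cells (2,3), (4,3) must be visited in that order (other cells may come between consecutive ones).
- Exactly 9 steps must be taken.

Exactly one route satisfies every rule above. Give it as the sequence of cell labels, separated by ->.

The waypoints must appear in the order (2,3), (4,3), with no cell reused.
Route from (1,2): left to (1,1), down to (2,1), 2× right (reaching (2,3)), 2× down (reaching (4,3)), 2× left (reaching (4,1)), up to (3,1) — 9 moves in all.
Check: order respected (1 at step 4, 2 at step 6); 9 moves as required.

(1,2) -> (1,1) -> (2,1) -> (2,2) -> (2,3) -> (3,3) -> (4,3) -> (4,2) -> (4,1) -> (3,1)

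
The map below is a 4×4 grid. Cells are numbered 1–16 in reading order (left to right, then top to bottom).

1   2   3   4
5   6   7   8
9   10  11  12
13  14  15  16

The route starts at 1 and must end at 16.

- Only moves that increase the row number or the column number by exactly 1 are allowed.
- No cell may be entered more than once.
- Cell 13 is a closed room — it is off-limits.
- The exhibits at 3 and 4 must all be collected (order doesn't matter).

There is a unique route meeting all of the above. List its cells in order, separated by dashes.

Moves only go right or down, so the column and row indices never decrease.
Route from 1: right 3 to 4, down 3 to 16 — 6 moves in all.
Check: all required cells visited.

1 - 2 - 3 - 4 - 8 - 12 - 16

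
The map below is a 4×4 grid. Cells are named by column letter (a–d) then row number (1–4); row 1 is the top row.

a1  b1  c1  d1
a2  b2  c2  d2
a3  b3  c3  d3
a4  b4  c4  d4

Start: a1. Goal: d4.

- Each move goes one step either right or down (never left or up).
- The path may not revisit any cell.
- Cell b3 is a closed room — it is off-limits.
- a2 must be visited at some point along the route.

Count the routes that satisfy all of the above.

4

A right/down-only route from a1 to d4 makes exactly 3 down-moves and 3 right-moves in some order.
With no other constraints that would be C(6,3) = 20 routes.
Split at a2 and multiply the segment counts (each segment already excludes blocked cells): a1→a2: 1; a2→d4: 4; product = 4.
That gives 4 routes.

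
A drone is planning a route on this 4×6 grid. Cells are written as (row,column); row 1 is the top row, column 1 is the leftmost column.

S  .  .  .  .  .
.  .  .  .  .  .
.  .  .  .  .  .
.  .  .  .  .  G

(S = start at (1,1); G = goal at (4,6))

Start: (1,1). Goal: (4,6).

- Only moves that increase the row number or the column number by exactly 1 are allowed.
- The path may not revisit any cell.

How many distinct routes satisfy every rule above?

56

A right/down-only route from (1,1) to (4,6) makes exactly 3 down-moves and 5 right-moves in some order.
With no other constraints that would be C(8,3) = 56 routes.
That gives 56 routes.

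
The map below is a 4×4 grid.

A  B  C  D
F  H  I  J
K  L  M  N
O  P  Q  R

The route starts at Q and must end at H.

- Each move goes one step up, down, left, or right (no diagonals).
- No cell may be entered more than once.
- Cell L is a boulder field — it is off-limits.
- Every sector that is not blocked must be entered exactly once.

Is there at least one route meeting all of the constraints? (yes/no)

Colour the cells like a checkerboard: each orthogonal step flips colour, so a Hamiltonian route alternates colours. Here there are 8 cells of one colour and 7 of the other, with start on the opposite colour to the goal — the counts and endpoints can't be arranged into an alternating sequence of length 15, so no Hamiltonian route exists.

no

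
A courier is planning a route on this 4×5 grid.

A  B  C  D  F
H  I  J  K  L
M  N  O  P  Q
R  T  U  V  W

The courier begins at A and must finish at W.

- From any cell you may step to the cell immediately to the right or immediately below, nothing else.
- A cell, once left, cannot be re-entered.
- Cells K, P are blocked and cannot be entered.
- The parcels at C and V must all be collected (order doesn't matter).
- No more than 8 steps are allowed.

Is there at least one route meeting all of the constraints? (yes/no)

One route that works: A → B → C → J → O → U → V → W.

yes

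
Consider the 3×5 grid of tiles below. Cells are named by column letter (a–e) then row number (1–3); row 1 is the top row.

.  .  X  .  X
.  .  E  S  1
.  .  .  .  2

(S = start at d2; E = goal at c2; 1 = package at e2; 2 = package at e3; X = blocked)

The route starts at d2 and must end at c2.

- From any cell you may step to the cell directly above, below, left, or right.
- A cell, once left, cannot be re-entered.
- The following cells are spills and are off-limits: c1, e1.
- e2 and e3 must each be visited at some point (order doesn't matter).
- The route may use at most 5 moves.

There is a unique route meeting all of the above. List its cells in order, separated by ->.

d2 -> e2 -> e3 -> d3 -> c3 -> c2

Any route must reach e2 and e3 and still end at c2 within 5 moves, so the order of the required stops is forced.
Route from d2: right to e2, down to e3, 2× left (reaching c3), up to c2 — 5 moves in all.
Check: all required cells visited; 5 ≤ 5 moves.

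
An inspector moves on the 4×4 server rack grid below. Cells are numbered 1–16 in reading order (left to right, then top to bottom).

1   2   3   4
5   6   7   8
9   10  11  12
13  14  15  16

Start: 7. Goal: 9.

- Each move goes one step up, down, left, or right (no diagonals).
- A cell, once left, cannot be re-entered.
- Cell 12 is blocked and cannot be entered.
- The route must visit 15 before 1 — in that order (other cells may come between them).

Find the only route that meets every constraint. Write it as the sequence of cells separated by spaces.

7 11 15 14 10 6 2 1 5 9

The waypoints must appear in the order 15, 1, with no cell reused.
Route from 7: 2× down (reaching 15), left to 14, 3× up (reaching 2), left to 1, 2× down (reaching 9) — 9 moves in all.
Check: order respected (15 at step 2, 1 at step 7).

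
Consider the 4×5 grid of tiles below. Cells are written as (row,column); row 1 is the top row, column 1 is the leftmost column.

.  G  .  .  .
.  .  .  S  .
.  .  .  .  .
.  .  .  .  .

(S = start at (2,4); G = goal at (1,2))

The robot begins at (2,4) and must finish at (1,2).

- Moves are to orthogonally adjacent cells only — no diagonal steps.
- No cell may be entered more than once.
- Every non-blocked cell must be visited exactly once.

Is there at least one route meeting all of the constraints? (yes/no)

yes

One route that works: (2,4) → (3,4) → (4,4) → (4,5) → (3,5) → (2,5) → (1,5) → (1,4) → (1,3) → (2,3) → (3,3) → (4,3) → (4,2) → (4,1) → (3,1) → (3,2) → (2,2) → (2,1) → (1,1) → (1,2).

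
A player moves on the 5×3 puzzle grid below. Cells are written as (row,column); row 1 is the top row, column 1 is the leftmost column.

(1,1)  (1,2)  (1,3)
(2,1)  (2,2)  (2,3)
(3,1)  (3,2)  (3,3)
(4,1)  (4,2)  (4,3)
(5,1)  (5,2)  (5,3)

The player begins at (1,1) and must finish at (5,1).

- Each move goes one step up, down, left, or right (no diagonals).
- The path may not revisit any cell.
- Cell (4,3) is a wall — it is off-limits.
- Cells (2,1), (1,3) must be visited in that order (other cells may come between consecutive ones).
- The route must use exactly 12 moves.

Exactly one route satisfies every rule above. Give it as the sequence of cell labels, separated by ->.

(1,1) -> (2,1) -> (2,2) -> (1,2) -> (1,3) -> (2,3) -> (3,3) -> (3,2) -> (3,1) -> (4,1) -> (4,2) -> (5,2) -> (5,1)

The waypoints must appear in the order (2,1), (1,3), with no cell reused.
Route from (1,1): down to (2,1), right to (2,2), up to (1,2), right to (1,3), 2× down (reaching (3,3)), 2× left (reaching (3,1)), down to (4,1), right to (4,2), down to (5,2), left to (5,1) — 12 moves in all.
Check: order respected ((2,1) at step 1, (1,3) at step 4); 12 moves as required.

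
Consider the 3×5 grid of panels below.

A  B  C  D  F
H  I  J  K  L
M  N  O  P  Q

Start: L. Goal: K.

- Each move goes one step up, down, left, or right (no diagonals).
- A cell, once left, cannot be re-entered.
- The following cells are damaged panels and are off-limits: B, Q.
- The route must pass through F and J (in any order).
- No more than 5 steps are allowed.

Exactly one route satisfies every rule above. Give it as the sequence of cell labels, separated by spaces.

Any route must reach F and J and still end at K within 5 moves, so the order of the required stops is forced.
Route from L: up to F, 2× left (reaching C), down to J, right to K — 5 moves in all.
Check: all required cells visited; 5 ≤ 5 moves.

L F D C J K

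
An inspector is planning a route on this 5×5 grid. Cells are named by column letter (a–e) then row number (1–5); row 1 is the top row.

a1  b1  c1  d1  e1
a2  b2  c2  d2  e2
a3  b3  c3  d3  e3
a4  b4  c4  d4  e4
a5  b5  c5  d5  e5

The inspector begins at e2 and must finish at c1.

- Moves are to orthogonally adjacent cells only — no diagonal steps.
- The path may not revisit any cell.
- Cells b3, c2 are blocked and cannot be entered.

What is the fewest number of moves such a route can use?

The Manhattan distance from e2 to c1 is |2−1| + |5−3| = 3, so at least 3 moves are needed.
A route of 3 moves achieves this: e2 → e1 → d1 → c1.
Since 3 matches the lower bound, it is optimal.

3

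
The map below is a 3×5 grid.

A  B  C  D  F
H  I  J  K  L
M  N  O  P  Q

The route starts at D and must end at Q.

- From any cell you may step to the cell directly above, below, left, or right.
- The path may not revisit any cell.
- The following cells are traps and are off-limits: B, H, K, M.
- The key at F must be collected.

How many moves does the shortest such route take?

Any route passes through F somewhere between D and Q. Summing Manhattan distances along the two legs (D → F → Q) gives a lower bound of 1 + 2 = 3 moves.
A route of 3 moves achieves this: D → F → L → Q.
Since 3 matches the lower bound, it is optimal.

3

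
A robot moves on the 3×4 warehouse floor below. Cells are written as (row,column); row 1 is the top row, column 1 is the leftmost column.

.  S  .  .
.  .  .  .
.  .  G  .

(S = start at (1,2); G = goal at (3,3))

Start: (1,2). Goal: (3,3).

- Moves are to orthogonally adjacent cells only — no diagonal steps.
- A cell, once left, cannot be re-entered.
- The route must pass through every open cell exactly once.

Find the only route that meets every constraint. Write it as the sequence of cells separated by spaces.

Need to visit all 12 open cells exactly once, starting at (1,2) and ending at (3,3).
Cell (1,4) has only two open neighbours ((2,4) and (1,3)), so the path must pass straight through it: one of those is the cell it's entered from and the other is where it exits.
Route from (1,2): left to (1,1), 2× down (reaching (3,1)), right to (3,2), up to (2,2), right to (2,3), up to (1,3), right to (1,4), 2× down (reaching (3,4)), left to (3,3) — 11 moves in all.
Check: all 12 open cells covered.

(1,2) (1,1) (2,1) (3,1) (3,2) (2,2) (2,3) (1,3) (1,4) (2,4) (3,4) (3,3)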